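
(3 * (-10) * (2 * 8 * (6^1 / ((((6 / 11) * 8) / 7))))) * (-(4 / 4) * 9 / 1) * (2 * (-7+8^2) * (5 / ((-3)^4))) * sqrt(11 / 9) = 292600 * sqrt(11) / 3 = 323481.47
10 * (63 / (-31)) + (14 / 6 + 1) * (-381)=-40000 / 31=-1290.32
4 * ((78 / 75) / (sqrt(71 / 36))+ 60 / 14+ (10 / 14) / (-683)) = 624 * sqrt(71) / 1775+ 81940 / 4781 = 20.10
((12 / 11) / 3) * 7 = 2.55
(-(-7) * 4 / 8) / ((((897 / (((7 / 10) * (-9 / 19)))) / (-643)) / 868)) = 20511057 / 28405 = 722.09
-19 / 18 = -1.06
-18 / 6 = -3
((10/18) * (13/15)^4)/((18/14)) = 0.24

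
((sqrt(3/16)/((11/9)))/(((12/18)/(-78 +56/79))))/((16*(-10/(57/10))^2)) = -267818319*sqrt(3)/556160000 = -0.83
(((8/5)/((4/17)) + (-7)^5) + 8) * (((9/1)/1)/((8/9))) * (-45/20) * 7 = 428452983/160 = 2677831.14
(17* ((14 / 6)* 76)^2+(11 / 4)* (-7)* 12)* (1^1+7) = 38474632 / 9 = 4274959.11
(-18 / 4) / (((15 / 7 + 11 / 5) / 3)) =-945 / 304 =-3.11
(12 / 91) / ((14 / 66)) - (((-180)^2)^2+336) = -668697333636 / 637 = -1049760335.38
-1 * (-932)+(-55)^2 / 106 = 101817 / 106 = 960.54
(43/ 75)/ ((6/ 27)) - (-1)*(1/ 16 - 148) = -58143/ 400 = -145.36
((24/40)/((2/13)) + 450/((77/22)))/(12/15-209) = -3091/4858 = -0.64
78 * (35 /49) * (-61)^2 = 1451190 /7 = 207312.86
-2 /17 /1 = -2 /17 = -0.12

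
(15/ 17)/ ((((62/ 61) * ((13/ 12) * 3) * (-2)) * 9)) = -305/ 20553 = -0.01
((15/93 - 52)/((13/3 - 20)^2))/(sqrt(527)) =-0.01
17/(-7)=-17/7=-2.43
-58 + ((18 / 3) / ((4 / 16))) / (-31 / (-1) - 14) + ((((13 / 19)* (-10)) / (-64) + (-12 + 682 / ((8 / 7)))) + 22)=550.27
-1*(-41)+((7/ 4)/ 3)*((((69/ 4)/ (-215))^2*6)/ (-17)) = 1030969073/ 25146400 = 41.00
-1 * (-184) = 184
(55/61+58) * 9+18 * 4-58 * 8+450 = 35875/61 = 588.11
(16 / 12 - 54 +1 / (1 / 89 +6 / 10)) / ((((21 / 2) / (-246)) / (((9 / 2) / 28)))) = 5121843 / 26656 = 192.15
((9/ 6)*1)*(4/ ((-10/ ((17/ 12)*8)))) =-34/ 5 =-6.80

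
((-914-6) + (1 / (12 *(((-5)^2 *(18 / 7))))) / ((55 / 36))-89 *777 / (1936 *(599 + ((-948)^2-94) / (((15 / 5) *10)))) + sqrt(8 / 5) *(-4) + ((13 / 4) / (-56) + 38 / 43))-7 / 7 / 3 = -1315530600181573 / 1430689722000-8 *sqrt(10) / 5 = -924.57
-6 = -6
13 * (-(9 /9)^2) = -13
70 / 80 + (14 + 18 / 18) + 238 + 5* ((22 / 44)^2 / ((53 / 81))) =108453 / 424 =255.79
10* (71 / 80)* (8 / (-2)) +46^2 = 4161 / 2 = 2080.50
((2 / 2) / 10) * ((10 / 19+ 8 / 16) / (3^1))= 0.03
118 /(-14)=-59 /7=-8.43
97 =97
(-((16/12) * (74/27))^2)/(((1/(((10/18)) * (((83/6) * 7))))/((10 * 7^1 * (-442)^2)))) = -1740372217875200/177147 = -9824452109.69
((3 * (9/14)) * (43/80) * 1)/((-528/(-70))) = 387/2816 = 0.14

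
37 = 37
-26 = -26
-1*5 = -5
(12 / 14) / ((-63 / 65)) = -130 / 147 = -0.88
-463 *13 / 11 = -6019 / 11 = -547.18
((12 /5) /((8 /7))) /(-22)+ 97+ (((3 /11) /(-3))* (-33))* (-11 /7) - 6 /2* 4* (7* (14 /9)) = -177761 /4620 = -38.48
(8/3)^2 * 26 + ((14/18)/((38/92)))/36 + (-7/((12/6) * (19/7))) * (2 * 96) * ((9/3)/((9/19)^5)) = -7718937295/249318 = -30960.21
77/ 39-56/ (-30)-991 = -192496/ 195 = -987.16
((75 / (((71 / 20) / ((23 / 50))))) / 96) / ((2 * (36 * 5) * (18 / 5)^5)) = 71875 / 154551545856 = 0.00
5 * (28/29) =140/29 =4.83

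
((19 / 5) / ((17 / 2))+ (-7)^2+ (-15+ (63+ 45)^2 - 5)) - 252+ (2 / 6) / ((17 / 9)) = 972538 / 85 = 11441.62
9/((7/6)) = 54/7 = 7.71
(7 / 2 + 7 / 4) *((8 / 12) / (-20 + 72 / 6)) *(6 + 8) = -49 / 8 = -6.12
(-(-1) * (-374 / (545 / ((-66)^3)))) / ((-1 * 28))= -26880876 / 3815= -7046.10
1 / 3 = 0.33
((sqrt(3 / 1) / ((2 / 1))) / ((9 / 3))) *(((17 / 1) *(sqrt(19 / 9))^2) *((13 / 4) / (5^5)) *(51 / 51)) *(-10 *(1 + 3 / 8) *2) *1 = -46189 *sqrt(3) / 270000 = -0.30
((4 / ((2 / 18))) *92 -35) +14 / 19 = 62277 / 19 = 3277.74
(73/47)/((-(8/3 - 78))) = 219/10622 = 0.02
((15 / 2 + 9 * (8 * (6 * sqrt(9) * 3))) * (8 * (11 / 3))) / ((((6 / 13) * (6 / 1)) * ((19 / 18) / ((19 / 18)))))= 41263.44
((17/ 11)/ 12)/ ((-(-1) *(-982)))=-17/ 129624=-0.00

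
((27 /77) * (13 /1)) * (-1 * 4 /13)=-108 /77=-1.40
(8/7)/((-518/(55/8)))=-55/3626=-0.02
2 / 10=1 / 5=0.20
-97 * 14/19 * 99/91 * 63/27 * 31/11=-126294/247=-511.31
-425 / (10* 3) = -85 / 6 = -14.17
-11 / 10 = -1.10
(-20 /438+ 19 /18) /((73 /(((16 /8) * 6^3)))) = 31848 /5329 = 5.98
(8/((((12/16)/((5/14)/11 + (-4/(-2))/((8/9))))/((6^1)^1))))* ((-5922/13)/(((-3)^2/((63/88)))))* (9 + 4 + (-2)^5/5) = -24978996/715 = -34935.66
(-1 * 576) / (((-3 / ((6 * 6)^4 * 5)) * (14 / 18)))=14511882240 / 7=2073126034.29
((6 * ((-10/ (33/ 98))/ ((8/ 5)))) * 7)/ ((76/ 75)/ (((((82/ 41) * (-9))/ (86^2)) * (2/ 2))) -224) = 5788125/ 4754728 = 1.22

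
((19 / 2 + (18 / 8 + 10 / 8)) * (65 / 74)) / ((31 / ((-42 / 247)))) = -1365 / 21793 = -0.06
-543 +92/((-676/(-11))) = -91514/169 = -541.50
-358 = -358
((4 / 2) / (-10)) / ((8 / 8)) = -1 / 5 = -0.20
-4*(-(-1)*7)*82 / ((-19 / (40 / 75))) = 64.45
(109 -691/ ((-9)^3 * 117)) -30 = 6738838/ 85293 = 79.01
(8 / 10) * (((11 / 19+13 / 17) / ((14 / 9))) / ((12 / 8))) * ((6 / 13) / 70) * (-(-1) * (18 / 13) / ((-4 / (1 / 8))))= -2511 / 19105450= -0.00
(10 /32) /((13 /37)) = 185 /208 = 0.89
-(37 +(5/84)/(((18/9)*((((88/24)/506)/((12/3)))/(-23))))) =2386/7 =340.86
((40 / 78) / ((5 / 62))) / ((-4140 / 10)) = -124 / 8073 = -0.02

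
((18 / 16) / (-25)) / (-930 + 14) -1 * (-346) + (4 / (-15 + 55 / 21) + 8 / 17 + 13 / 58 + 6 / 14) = 2850317292327 / 8218901600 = 346.80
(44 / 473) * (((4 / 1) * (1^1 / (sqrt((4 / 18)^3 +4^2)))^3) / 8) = 19683 * sqrt(2918) / 1464532528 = 0.00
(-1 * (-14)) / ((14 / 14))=14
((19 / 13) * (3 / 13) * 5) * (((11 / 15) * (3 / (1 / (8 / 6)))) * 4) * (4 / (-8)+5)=15048 / 169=89.04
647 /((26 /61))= 39467 /26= 1517.96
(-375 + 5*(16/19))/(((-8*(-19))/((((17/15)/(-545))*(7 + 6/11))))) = 1988099/51940680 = 0.04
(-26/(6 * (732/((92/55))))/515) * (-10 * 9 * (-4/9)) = -2392/3110085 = -0.00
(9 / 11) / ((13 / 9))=81 / 143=0.57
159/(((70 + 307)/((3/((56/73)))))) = 34821/21112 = 1.65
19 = 19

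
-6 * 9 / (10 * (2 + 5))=-27 / 35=-0.77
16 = 16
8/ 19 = 0.42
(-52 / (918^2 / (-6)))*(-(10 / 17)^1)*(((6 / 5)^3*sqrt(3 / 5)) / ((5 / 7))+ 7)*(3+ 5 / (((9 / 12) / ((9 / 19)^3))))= -15431780 / 2729559627 -24690848*sqrt(15) / 63184250625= -0.01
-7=-7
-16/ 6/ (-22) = 4/ 33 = 0.12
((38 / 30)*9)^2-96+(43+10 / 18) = 17441 / 225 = 77.52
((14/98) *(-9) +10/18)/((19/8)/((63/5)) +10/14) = -368/455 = -0.81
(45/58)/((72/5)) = 25/464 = 0.05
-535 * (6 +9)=-8025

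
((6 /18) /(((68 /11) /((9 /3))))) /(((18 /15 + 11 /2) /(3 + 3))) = 165 /1139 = 0.14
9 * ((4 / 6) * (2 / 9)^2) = 8 / 27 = 0.30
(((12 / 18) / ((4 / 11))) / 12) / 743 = 11 / 53496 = 0.00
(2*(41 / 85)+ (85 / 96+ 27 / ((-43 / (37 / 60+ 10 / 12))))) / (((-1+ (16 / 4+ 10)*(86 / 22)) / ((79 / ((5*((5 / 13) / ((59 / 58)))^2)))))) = 168553848149687 / 87199118640000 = 1.93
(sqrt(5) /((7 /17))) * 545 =9265 * sqrt(5) /7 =2959.60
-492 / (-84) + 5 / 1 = 76 / 7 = 10.86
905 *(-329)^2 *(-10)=-979581050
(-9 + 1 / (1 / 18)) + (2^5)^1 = 41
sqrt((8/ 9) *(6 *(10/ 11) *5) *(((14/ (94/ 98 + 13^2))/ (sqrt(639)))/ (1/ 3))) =70 *sqrt(53438) *71^(3/ 4)/ 813021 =0.49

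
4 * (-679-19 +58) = -2560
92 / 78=46 / 39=1.18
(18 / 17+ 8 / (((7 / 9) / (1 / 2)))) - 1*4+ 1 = 381 / 119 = 3.20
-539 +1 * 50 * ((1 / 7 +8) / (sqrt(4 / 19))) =-539 +1425 * sqrt(19) / 7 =348.35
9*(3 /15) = 1.80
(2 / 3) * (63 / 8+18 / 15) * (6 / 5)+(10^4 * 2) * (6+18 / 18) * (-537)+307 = -3758984287 / 50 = -75179685.74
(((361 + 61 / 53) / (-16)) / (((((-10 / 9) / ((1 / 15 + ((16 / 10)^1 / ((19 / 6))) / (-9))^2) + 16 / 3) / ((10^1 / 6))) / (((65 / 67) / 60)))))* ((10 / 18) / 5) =29705 / 4392785856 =0.00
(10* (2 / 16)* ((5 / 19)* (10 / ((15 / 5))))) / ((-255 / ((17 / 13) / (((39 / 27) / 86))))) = -1075 / 3211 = -0.33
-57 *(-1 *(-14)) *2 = -1596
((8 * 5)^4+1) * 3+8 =7680011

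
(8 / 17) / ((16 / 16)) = 8 / 17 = 0.47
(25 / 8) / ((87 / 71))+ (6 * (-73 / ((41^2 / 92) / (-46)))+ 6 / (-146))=94392827375 / 85408248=1105.20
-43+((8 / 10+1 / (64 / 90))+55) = 2273 / 160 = 14.21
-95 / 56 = -1.70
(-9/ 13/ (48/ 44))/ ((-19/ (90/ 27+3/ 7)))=869/ 6916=0.13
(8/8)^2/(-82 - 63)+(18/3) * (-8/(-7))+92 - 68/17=96273/1015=94.85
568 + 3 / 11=6251 / 11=568.27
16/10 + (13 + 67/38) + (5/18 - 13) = 3113/855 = 3.64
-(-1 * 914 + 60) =854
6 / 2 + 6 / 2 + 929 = 935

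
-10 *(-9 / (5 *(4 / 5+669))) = 90 / 3349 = 0.03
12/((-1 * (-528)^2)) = -1/23232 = -0.00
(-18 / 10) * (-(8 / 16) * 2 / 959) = 9 / 4795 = 0.00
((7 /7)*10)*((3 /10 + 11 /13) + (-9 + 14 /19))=-17579 /247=-71.17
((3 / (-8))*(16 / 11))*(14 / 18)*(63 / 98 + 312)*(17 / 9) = -24803 / 99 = -250.54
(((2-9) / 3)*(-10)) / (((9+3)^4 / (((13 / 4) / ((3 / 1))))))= 455 / 373248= 0.00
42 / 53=0.79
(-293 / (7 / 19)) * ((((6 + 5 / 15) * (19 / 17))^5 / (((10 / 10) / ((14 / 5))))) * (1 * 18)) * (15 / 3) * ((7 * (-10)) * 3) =9556860840009886760 / 12778713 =747873501815.86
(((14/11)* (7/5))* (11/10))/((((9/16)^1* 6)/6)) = 784/225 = 3.48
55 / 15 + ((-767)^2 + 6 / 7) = 12354164 / 21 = 588293.52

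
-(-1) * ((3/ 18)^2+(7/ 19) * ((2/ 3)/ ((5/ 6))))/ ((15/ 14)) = 7721/ 25650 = 0.30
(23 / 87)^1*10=230 / 87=2.64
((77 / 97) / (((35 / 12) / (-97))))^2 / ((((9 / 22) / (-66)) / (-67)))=188341824 / 25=7533672.96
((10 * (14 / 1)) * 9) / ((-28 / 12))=-540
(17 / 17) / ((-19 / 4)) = -4 / 19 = -0.21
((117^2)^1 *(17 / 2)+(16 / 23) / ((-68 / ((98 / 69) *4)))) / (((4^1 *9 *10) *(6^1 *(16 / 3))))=6278360891 / 621596160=10.10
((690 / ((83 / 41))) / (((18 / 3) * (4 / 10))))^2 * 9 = 5002025625 / 27556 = 181522.20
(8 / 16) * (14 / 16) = 7 / 16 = 0.44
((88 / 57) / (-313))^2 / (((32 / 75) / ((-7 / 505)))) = -8470 / 10716143127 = -0.00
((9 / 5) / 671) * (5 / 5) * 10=18 / 671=0.03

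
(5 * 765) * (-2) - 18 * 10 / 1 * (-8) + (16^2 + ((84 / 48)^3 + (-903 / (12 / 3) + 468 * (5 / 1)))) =-245401 / 64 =-3834.39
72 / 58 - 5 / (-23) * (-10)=-622 / 667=-0.93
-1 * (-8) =8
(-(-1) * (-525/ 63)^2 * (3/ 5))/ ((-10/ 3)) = -25/ 2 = -12.50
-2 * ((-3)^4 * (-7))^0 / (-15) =0.13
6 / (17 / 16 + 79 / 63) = 6048 / 2335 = 2.59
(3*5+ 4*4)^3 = 29791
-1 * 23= -23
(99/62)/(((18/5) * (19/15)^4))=2784375/16159804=0.17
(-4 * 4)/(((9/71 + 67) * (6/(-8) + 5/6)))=-6816/2383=-2.86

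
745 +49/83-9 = 61137/83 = 736.59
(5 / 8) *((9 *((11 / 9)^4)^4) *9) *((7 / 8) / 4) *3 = 1608240545225025635 / 1952152956156672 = 823.83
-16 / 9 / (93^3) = -16 / 7239213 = -0.00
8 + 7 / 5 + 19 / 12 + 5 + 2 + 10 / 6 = 393 / 20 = 19.65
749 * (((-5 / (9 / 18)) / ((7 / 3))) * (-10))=32100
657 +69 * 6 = 1071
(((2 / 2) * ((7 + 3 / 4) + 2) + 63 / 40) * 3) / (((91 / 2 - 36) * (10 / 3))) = 1.07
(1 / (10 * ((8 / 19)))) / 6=19 / 480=0.04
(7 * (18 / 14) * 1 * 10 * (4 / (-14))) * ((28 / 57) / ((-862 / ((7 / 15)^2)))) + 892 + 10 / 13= 1425628106 / 1596855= 892.77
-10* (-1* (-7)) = -70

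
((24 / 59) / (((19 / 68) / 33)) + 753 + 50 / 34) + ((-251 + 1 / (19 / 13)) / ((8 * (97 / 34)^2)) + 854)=296335664258 / 179307313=1652.67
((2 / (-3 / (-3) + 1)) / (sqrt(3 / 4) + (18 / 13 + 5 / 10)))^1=637 / 947-169*sqrt(3) / 947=0.36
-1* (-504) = 504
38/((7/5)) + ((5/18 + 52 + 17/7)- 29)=6659/126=52.85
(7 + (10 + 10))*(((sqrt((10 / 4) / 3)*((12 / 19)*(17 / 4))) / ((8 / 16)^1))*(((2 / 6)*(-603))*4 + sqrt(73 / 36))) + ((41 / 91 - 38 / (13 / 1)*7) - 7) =153*sqrt(30)*(-4824 + sqrt(73)) / 38 - 2458 / 91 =-106222.45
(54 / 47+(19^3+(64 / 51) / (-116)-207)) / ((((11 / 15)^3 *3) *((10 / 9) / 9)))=1404781754625 / 30840601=45549.75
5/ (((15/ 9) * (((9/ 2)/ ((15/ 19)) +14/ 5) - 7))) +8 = 10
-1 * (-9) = 9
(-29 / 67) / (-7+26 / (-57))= 1653 / 28475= 0.06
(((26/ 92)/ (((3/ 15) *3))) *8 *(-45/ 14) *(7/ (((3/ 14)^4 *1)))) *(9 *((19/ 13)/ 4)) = -9123800/ 69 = -132228.99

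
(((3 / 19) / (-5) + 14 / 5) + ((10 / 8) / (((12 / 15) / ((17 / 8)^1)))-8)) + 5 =37559 / 12160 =3.09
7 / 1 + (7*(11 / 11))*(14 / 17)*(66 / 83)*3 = 29281 / 1411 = 20.75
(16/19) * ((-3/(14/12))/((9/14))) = -64/19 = -3.37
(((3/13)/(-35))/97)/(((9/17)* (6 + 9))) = -17/1986075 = -0.00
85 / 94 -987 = -986.10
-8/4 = -2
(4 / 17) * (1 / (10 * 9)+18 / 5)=130 / 153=0.85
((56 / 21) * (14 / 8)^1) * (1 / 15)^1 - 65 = -2911 / 45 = -64.69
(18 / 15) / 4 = 3 / 10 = 0.30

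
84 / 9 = 28 / 3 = 9.33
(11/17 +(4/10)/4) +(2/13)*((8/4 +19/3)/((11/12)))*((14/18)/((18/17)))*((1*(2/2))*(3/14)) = 634847/656370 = 0.97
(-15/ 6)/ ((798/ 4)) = -5/ 399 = -0.01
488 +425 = 913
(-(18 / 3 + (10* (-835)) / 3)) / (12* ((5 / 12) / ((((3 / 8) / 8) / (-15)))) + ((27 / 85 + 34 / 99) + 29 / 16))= -373940160 / 215090957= -1.74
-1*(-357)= 357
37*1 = 37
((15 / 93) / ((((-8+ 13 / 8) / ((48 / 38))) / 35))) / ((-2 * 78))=0.01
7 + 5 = 12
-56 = -56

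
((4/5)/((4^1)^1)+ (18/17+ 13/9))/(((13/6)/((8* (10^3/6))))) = 1663.55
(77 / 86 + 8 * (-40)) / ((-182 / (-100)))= -52775 / 301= -175.33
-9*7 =-63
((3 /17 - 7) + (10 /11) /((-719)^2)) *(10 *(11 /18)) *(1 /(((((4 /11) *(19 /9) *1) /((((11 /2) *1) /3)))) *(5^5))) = -39908344993 /1252338022500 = -0.03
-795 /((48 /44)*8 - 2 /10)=-43725 /469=-93.23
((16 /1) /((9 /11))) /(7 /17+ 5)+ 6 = 1990 /207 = 9.61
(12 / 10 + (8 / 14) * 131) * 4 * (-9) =-95832 / 35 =-2738.06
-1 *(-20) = 20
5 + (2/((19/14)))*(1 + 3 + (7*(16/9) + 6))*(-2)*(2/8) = -1973/171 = -11.54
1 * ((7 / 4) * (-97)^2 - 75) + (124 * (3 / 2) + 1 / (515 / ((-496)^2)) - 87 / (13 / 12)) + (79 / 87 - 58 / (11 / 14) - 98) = 430640988469 / 25628460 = 16803.23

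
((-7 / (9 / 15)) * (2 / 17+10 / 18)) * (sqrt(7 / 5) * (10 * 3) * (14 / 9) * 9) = -100940 * sqrt(35) / 153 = -3903.07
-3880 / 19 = -204.21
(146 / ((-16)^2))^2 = 5329 / 16384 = 0.33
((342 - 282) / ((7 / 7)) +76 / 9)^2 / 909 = 379456 / 73629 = 5.15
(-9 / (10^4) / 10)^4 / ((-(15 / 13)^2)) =-123201 / 2500000000000000000000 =-0.00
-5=-5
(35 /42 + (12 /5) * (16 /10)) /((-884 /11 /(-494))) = 146509 /5100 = 28.73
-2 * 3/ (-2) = 3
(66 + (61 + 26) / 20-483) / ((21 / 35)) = -2751 / 4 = -687.75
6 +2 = 8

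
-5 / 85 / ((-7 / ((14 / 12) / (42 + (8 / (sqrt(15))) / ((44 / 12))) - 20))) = -21310915 / 126976332 - 11 * sqrt(15) / 13604607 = -0.17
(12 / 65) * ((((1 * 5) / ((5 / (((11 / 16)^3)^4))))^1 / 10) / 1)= 9415285130163 / 45739683715481600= 0.00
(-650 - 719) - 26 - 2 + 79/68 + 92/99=-1394.91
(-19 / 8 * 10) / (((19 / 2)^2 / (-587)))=2935 / 19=154.47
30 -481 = -451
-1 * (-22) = 22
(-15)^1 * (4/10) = -6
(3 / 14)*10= 15 / 7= 2.14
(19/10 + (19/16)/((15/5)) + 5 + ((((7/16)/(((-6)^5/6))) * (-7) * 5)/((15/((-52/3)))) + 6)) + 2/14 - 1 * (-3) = 26821429/1632960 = 16.43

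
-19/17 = -1.12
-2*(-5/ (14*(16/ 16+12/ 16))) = 20/ 49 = 0.41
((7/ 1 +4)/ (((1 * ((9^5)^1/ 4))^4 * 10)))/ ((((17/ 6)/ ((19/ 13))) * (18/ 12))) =107008/ 13434220332257906325105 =0.00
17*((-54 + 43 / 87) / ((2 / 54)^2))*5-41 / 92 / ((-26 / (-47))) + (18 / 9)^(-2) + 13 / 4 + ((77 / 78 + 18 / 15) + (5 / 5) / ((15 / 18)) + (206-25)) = -3315296.54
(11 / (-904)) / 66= -0.00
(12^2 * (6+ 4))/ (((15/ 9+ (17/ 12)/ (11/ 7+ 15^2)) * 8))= 1141920/ 10613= 107.60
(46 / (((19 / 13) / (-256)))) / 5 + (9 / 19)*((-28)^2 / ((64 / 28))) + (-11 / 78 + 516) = -6914419 / 7410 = -933.12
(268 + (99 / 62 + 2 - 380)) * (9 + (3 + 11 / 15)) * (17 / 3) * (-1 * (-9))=-21823087 / 310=-70397.05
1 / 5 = 0.20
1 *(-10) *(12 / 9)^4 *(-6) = 5120 / 27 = 189.63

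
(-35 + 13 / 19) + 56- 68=-880 / 19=-46.32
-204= -204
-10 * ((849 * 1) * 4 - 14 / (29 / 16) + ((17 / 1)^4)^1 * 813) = -19692728770 / 29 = -679059612.76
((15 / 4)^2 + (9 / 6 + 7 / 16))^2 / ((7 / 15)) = 3840 / 7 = 548.57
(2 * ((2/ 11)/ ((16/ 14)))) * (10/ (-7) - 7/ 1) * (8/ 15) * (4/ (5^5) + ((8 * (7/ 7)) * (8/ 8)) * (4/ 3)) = -2145712/ 140625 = -15.26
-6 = -6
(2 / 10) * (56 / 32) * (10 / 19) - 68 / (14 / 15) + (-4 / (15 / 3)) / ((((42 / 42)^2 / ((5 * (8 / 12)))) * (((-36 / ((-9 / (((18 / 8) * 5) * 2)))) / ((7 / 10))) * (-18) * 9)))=-1056920563 / 14543550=-72.67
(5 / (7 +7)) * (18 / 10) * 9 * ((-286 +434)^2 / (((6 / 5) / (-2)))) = -1478520 / 7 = -211217.14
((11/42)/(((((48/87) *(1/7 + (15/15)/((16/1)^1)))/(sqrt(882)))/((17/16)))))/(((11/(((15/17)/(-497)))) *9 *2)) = -0.00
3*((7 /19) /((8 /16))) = 42 /19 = 2.21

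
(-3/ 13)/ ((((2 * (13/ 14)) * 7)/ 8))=-0.14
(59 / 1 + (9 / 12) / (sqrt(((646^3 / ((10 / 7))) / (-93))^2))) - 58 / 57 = 656513189065 / 11322617712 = 57.98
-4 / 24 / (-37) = 0.00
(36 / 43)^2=1296 / 1849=0.70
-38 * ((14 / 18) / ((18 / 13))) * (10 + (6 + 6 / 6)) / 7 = -4199 / 81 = -51.84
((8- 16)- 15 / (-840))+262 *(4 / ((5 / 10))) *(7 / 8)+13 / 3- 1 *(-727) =429635 / 168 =2557.35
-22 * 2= -44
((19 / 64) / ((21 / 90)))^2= 81225 / 50176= 1.62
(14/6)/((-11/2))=-14/33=-0.42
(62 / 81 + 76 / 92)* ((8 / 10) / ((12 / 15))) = 1.59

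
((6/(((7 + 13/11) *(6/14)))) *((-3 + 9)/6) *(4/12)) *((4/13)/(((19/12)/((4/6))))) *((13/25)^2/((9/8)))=256256/14428125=0.02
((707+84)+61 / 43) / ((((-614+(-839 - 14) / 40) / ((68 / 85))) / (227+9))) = -85775616 / 364253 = -235.48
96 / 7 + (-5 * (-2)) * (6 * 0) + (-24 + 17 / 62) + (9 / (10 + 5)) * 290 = 71171 / 434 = 163.99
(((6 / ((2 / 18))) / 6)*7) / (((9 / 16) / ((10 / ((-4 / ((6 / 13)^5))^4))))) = 15995693175275520 / 19004963774880799438801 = 0.00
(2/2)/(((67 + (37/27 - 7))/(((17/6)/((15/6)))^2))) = 867/41425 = 0.02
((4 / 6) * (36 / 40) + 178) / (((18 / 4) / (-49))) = -87514 / 45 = -1944.76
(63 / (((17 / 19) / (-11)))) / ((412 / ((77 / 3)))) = -337953 / 7004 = -48.25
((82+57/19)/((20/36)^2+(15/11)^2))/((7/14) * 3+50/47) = 460647/30125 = 15.29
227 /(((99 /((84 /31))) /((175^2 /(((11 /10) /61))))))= 118738025000 /11253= 10551677.33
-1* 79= -79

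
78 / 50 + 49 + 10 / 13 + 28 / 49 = 118074 / 2275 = 51.90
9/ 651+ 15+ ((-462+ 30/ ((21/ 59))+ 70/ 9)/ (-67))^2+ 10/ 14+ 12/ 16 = 103757931553/ 2209288284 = 46.96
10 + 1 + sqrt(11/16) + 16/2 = sqrt(11)/4 + 19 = 19.83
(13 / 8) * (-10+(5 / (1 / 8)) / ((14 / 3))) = -65 / 28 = -2.32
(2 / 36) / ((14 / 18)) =1 / 14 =0.07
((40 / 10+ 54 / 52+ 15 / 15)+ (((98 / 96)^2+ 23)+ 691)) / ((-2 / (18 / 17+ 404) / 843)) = -20895509174815 / 169728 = -123111738.63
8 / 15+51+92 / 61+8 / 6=49753 / 915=54.37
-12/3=-4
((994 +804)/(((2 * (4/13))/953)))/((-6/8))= -11137711/3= -3712570.33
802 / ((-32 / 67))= -26867 / 16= -1679.19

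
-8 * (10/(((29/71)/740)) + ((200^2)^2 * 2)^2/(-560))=29695999999970577600/203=146285714285569347.78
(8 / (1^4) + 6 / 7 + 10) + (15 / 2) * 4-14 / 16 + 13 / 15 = 41033 / 840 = 48.85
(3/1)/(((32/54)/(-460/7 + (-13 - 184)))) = -148959/112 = -1329.99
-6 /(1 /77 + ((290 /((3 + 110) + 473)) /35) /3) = -203049 /599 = -338.98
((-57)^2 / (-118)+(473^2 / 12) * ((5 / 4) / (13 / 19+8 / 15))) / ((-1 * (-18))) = 6260986001 / 5896224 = 1061.86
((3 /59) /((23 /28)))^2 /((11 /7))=49392 /20255939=0.00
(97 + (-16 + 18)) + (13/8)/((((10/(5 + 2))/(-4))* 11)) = 21689/220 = 98.59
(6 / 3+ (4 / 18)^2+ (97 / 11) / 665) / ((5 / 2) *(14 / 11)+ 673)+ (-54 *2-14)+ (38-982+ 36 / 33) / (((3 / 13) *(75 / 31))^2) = -3146.92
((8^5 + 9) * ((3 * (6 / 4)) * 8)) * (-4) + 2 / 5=-23599438 / 5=-4719887.60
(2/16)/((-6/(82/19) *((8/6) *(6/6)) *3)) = -41/1824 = -0.02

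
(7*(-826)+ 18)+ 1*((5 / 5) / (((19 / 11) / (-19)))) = -5775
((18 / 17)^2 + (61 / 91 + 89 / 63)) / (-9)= -758390 / 2130219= -0.36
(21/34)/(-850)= -21/28900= -0.00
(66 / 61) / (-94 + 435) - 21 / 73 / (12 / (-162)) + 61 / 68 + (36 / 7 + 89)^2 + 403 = 4264126680017 / 459959276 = 9270.66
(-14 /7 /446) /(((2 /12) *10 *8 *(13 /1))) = -0.00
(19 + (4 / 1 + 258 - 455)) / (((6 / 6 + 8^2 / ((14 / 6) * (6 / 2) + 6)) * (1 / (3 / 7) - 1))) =-3393 / 154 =-22.03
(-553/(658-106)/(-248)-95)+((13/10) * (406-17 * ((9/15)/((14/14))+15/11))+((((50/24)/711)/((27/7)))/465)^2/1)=4521891610838628725923/11612230293302971200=389.41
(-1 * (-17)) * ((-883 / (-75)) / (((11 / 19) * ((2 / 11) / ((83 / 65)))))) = 23672347 / 9750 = 2427.93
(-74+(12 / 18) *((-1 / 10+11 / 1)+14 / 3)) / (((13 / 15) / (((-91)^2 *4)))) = -7294924 / 3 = -2431641.33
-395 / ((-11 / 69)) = 27255 / 11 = 2477.73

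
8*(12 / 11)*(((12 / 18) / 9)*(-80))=-5120 / 99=-51.72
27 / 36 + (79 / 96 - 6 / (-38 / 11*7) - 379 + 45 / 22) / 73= -45102559 / 10252704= -4.40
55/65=11/13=0.85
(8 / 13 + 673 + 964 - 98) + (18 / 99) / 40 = 4403313 / 2860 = 1539.62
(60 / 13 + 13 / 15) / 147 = 0.04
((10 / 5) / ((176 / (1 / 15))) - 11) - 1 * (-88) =101641 / 1320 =77.00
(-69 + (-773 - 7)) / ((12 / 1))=-283 / 4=-70.75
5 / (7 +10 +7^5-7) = 5 / 16817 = 0.00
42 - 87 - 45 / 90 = -91 / 2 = -45.50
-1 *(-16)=16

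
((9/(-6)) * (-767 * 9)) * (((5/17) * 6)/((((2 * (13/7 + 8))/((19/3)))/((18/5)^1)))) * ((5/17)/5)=8262891/6647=1243.10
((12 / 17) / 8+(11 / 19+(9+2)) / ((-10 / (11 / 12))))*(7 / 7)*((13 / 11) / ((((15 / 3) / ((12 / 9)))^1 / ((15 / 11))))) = -49036 / 117249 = -0.42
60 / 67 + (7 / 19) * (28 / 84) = 3889 / 3819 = 1.02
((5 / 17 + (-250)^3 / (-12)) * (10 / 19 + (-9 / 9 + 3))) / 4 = 265625060 / 323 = 822368.61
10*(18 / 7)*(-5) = -900 / 7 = -128.57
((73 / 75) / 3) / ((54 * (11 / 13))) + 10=1337449 / 133650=10.01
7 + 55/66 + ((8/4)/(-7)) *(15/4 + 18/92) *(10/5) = 5389/966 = 5.58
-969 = -969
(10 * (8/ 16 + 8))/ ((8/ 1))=85/ 8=10.62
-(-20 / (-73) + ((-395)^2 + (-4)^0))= -11389918 / 73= -156026.27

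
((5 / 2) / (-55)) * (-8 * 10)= 40 / 11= 3.64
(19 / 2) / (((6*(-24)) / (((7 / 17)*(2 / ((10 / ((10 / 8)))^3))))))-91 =-91.00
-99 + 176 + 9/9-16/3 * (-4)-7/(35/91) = 1217/15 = 81.13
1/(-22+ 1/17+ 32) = 17/171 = 0.10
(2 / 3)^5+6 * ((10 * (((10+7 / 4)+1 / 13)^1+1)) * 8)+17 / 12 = 6158.47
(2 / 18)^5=0.00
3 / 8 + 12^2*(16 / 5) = 18447 / 40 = 461.18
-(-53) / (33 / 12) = 212 / 11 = 19.27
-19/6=-3.17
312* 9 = 2808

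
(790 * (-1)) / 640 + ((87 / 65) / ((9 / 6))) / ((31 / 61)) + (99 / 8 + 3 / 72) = 5005501 / 386880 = 12.94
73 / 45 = 1.62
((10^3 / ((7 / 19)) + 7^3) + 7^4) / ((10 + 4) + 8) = 19104 / 77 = 248.10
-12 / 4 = -3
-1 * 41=-41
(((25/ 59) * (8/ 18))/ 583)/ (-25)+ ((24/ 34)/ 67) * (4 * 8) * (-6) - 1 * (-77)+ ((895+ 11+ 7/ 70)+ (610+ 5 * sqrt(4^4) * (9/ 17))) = 5759534108077/ 3526036470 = 1633.43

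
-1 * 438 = -438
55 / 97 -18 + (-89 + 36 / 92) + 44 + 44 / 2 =-89333 / 2231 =-40.04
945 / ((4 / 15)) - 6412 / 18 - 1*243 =106003 / 36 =2944.53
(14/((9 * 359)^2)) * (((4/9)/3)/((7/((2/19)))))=16/5355392193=0.00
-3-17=-20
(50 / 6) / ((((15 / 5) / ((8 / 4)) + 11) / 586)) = 390.67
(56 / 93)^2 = 3136 / 8649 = 0.36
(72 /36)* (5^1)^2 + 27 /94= 4727 /94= 50.29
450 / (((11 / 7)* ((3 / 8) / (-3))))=-25200 / 11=-2290.91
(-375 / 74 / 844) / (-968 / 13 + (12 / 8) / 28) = 34125 / 422897383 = 0.00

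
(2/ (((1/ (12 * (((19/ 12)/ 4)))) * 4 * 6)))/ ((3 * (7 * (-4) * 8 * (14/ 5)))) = -0.00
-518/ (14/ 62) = -2294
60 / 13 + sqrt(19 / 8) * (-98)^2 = 60 / 13 + 2401 * sqrt(38) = 14805.37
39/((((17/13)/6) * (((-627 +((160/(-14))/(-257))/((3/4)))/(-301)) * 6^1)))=823619979/57521183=14.32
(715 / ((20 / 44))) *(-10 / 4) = -7865 / 2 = -3932.50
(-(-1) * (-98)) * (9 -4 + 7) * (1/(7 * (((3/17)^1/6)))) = -5712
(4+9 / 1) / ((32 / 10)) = 65 / 16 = 4.06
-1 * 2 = -2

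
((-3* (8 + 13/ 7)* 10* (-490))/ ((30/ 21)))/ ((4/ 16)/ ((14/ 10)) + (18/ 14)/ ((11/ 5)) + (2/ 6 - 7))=-17180.81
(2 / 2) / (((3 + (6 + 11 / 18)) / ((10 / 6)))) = 0.17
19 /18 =1.06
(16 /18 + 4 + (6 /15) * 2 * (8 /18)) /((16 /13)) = 767 /180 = 4.26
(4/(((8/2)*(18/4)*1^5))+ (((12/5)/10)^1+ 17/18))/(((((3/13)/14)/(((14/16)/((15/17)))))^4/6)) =2901588826279689091/26244000000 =110561988.50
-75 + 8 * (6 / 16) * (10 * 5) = 75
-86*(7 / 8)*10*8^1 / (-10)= 602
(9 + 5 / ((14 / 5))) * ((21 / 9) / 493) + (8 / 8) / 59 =11867 / 174522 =0.07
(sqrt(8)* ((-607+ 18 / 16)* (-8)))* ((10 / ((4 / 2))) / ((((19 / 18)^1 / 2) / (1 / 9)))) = 193880* sqrt(2) / 19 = 14430.93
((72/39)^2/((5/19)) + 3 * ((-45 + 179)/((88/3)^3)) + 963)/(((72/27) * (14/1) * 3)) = 281002409559/32247255040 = 8.71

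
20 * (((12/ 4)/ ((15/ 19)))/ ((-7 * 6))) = -38/ 21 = -1.81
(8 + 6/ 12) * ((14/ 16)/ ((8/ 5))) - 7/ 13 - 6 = -3145/ 1664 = -1.89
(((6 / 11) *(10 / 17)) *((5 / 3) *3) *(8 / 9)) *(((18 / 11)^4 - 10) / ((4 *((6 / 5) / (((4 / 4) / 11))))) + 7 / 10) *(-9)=-249848680 / 30116537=-8.30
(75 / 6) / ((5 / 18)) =45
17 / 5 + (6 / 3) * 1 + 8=67 / 5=13.40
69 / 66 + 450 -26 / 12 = 14813 / 33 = 448.88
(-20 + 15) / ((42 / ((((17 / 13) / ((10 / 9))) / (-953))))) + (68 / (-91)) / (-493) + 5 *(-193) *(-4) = 38831107207 / 10059868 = 3860.00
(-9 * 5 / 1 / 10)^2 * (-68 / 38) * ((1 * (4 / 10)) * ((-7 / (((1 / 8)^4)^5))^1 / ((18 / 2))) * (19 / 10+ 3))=63688597516066023635.27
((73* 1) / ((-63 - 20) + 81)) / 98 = -73 / 196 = -0.37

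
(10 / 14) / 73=5 / 511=0.01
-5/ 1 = -5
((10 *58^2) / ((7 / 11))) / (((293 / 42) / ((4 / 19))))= 8880960 / 5567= 1595.29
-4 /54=-2 /27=-0.07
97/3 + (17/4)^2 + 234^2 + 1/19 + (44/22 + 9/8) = 49986331/912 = 54809.57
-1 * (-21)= 21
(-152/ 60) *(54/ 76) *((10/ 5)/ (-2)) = 9/ 5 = 1.80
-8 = -8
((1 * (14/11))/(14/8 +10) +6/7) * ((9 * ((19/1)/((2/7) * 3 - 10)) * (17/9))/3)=-564281/49632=-11.37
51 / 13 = 3.92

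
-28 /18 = -14 /9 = -1.56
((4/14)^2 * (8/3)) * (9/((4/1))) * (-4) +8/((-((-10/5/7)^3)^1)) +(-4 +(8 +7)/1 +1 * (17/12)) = 207833/588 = 353.46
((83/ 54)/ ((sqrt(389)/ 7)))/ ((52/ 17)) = 9877*sqrt(389)/ 1092312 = 0.18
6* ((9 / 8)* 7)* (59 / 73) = 11151 / 292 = 38.19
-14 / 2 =-7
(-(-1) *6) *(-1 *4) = -24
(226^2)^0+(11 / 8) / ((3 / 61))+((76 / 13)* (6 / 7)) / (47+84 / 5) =20229875 / 696696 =29.04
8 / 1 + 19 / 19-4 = 5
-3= -3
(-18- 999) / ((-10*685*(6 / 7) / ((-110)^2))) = 287133 / 137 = 2095.86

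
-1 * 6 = -6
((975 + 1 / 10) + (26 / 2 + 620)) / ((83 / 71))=1375.60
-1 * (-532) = 532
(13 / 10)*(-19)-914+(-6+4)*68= -10747 / 10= -1074.70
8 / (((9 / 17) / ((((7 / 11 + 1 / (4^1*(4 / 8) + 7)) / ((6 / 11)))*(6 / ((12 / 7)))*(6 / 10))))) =17612 / 405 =43.49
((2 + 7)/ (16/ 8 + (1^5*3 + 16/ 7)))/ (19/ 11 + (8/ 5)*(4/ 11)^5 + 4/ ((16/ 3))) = 67641420/ 136205921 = 0.50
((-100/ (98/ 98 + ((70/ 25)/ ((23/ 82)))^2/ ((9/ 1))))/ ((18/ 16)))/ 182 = -5290000/ 130760539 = -0.04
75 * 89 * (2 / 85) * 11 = 29370 / 17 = 1727.65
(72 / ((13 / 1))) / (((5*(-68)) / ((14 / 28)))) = -9 / 1105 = -0.01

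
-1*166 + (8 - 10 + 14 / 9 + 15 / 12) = -5947 / 36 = -165.19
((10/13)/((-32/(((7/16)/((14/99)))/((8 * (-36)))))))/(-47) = -55/10010624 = -0.00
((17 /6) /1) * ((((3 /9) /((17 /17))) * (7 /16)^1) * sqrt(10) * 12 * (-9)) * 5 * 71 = -50096.41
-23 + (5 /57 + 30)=404 /57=7.09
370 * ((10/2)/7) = 1850/7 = 264.29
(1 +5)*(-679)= -4074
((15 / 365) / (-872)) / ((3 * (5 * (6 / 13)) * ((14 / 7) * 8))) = -0.00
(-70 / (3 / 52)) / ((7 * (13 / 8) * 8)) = -40 / 3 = -13.33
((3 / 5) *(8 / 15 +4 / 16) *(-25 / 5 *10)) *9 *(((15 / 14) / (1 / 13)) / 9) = -9165 / 28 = -327.32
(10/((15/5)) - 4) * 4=-8/3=-2.67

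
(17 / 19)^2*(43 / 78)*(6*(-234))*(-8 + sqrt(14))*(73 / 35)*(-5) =-130632624 / 2527 + 16329078*sqrt(14) / 2527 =-27516.74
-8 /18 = -4 /9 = -0.44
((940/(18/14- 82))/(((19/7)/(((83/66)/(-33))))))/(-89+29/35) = -6690215/3607662069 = -0.00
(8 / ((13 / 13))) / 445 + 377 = 377.02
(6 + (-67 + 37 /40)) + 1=-2363 /40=-59.08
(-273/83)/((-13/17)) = 357/83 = 4.30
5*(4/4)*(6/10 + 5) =28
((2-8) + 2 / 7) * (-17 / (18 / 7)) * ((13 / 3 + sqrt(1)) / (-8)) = -680 / 27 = -25.19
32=32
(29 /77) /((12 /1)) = 29 /924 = 0.03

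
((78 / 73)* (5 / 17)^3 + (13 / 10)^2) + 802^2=23068508726281 / 35864900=643205.72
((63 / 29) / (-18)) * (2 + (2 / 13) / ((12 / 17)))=-1211 / 4524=-0.27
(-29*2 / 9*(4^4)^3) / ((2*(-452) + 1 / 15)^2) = -24326963200 / 183846481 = -132.32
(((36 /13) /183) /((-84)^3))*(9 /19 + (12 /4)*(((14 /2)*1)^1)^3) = -815 /31007886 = -0.00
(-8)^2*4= 256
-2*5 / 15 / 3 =-2 / 9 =-0.22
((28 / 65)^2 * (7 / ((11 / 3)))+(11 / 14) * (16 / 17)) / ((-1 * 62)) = -3024508 / 171446275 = -0.02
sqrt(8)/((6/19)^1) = 8.96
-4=-4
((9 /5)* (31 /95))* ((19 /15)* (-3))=-279 /125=-2.23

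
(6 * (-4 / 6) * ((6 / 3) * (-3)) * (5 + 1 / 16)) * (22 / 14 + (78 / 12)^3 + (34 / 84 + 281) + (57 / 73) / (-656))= 45420695325 / 670432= 67748.40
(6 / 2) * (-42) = -126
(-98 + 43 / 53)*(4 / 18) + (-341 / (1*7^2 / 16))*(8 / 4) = -1903274 / 7791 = -244.29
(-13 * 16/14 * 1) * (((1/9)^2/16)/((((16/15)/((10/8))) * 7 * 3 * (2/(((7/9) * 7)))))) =-325/186624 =-0.00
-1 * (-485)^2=-235225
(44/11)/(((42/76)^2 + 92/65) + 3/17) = 6382480/3027301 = 2.11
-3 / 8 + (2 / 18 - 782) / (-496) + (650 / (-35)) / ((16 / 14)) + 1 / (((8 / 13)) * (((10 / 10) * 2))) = -1025 / 72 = -14.24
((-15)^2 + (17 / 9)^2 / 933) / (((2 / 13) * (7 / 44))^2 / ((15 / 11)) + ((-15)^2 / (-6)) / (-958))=5684.30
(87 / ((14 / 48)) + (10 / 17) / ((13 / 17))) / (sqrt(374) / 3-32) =-3918816 / 402311-40821 * sqrt(374) / 402311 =-11.70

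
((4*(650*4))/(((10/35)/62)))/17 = 2256800/17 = 132752.94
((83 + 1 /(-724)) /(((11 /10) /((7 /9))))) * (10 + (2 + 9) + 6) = 6309555 /3982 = 1584.52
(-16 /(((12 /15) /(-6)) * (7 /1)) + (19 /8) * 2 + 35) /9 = 177 /28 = 6.32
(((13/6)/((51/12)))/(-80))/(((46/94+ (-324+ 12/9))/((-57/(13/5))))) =-2679/6178072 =-0.00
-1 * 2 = -2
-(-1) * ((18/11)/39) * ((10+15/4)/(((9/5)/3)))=0.96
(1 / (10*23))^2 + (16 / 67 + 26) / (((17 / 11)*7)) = 1022988173 / 421771700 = 2.43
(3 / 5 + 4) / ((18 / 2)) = 23 / 45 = 0.51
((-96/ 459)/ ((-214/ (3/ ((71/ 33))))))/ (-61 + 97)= 0.00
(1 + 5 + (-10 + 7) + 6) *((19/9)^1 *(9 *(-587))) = -100377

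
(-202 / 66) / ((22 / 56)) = -2828 / 363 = -7.79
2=2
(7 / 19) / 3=7 / 57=0.12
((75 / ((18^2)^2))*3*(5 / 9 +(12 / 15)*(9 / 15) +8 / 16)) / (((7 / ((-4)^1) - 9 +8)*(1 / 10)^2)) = -17275 / 144342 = -0.12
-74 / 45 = -1.64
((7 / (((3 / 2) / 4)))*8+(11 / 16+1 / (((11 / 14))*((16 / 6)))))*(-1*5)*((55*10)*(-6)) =9932875 / 4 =2483218.75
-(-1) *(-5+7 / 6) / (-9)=23 / 54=0.43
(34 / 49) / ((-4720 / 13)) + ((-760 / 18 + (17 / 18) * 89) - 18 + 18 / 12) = 25.33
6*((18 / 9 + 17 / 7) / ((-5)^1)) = -186 / 35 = -5.31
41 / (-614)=-41 / 614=-0.07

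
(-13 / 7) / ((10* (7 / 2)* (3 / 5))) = -13 / 147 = -0.09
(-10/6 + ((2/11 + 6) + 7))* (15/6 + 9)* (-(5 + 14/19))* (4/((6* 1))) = -50140/99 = -506.46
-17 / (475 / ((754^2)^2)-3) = 5494577518352 / 969631326293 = 5.67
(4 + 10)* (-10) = -140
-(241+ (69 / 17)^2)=-74410 / 289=-257.47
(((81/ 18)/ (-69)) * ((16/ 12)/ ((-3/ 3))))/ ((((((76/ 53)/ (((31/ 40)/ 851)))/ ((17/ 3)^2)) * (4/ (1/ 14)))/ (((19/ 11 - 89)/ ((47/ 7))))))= -474827/ 1153593474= -0.00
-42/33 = -14/11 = -1.27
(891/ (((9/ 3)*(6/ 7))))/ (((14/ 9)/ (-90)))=-40095/ 2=-20047.50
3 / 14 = 0.21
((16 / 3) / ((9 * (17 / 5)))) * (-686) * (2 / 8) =-13720 / 459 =-29.89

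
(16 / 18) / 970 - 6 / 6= -4361 / 4365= -1.00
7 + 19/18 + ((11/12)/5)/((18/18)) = 1483/180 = 8.24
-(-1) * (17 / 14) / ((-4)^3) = -17 / 896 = -0.02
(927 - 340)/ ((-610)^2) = 0.00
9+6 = 15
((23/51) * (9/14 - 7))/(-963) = 2047/687582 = 0.00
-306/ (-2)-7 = 146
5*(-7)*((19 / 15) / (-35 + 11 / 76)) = 10108 / 7947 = 1.27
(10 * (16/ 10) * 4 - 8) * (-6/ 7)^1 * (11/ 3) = -176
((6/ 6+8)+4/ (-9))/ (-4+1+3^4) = 77/ 702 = 0.11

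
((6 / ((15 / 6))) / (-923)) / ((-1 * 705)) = 4 / 1084525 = 0.00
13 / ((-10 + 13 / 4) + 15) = 52 / 33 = 1.58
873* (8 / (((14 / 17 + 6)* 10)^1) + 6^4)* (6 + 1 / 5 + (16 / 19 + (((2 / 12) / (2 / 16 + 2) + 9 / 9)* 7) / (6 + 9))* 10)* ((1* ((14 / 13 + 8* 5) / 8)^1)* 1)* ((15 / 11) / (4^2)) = 4171349838471363 / 428633920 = 9731730.61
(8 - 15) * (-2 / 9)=1.56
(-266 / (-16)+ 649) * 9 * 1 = 47925 / 8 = 5990.62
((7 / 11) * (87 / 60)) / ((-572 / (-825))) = 3045 / 2288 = 1.33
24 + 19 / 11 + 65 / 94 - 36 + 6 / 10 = -46433 / 5170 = -8.98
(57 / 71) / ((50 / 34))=969 / 1775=0.55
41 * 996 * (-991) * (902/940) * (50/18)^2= -380235055750/1269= -299633613.67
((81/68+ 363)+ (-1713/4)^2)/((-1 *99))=-16661111/8976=-1856.18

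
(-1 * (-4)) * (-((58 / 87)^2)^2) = -64 / 81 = -0.79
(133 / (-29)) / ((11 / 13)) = -1729 / 319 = -5.42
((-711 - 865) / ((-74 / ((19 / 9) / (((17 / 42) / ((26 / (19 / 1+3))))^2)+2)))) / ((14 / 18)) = 4959393048 / 9056971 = 547.58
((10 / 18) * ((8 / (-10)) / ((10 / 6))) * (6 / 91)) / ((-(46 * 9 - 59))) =8 / 161525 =0.00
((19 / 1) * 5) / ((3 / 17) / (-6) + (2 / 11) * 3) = 35530 / 193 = 184.09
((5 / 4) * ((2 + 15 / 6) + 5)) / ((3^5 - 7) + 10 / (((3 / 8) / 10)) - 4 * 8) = 285 / 11296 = 0.03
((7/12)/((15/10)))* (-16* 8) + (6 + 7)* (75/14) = 2503/126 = 19.87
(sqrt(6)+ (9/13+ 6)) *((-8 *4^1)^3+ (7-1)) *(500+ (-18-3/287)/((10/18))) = -1912487417826/18655-21982613998 *sqrt(6)/1435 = -140042232.94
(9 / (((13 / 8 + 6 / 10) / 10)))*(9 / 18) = 1800 / 89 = 20.22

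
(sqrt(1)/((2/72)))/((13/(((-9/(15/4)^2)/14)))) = -288/2275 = -0.13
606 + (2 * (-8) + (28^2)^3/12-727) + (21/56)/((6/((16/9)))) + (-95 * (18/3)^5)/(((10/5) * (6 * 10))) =361361092/9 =40151232.44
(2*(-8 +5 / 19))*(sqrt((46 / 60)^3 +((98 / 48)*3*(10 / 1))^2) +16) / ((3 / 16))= -392*sqrt(3039130635) / 4275 - 25088 / 19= -6375.46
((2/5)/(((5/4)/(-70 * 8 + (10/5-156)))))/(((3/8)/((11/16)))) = -10472/25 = -418.88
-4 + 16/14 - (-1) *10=50/7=7.14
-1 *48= -48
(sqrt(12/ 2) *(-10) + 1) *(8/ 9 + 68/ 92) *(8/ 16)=337/ 414 - 1685 *sqrt(6)/ 207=-19.13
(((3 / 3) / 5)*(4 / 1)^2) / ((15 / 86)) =18.35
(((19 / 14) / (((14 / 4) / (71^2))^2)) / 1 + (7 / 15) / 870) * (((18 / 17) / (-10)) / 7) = -12601652610301 / 295923250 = -42584.19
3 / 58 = 0.05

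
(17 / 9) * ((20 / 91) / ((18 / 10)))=1700 / 7371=0.23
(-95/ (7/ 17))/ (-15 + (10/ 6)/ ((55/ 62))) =53295/ 3031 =17.58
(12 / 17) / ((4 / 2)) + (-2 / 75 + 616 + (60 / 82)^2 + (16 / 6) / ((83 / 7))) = 109774656068 / 177891825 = 617.09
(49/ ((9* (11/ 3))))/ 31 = 49/ 1023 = 0.05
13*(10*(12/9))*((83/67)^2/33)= 3582280/444411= 8.06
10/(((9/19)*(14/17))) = 1615/63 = 25.63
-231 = -231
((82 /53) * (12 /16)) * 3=369 /106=3.48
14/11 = 1.27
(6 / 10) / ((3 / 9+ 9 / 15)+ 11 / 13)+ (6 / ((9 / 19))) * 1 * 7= 92653 / 1041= 89.00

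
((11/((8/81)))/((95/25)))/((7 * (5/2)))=891/532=1.67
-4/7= -0.57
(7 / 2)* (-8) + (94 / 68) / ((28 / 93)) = -22285 / 952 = -23.41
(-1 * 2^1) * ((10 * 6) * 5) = -600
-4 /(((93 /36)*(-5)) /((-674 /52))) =-8088 /2015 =-4.01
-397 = -397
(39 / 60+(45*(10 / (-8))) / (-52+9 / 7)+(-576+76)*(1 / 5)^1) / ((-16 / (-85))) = -1185767 / 2272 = -521.90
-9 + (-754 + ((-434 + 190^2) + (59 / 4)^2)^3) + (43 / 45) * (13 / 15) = 127746902895075560539 / 2764800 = 46204753651286.01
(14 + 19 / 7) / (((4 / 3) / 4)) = 351 / 7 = 50.14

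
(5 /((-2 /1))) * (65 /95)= -65 /38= -1.71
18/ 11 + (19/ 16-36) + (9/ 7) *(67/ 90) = -198469/ 6160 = -32.22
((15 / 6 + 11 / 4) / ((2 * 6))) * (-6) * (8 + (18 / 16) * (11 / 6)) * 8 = -3381 / 16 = -211.31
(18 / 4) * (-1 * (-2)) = 9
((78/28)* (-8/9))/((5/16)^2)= -13312/525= -25.36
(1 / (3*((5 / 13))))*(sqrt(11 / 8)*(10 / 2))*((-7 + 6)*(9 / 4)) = -39*sqrt(22) / 16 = -11.43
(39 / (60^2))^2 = 169 / 1440000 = 0.00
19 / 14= 1.36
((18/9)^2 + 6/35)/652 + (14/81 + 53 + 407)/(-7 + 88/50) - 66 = -18622353557/121071510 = -153.81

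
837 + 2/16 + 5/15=20099/24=837.46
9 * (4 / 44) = 0.82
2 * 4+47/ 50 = 447/ 50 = 8.94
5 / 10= 1 / 2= 0.50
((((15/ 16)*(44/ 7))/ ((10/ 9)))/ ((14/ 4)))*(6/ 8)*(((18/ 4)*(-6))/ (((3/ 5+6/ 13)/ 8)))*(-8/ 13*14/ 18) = 17820/ 161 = 110.68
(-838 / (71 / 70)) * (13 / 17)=-631.80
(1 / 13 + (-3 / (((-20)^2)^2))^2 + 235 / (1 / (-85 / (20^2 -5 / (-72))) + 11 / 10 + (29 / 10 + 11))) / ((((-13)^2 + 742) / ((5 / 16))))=96049126401474083 / 12223279677440000000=0.01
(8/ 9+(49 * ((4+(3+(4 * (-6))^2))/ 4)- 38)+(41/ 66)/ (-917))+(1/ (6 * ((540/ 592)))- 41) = 115429473947/ 16340940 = 7063.82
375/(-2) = -375/2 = -187.50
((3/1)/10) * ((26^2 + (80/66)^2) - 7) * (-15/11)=-730141/2662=-274.28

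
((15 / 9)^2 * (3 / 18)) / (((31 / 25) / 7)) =4375 / 1674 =2.61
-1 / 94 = -0.01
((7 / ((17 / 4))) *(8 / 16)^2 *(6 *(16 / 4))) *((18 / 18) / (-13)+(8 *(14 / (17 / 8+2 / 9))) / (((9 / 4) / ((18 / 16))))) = 675192 / 2873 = 235.01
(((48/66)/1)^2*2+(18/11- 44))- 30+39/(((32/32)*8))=-64305/968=-66.43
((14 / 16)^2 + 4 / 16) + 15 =1025 / 64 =16.02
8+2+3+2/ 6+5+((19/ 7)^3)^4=6640706027994538/ 41523861603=159925.06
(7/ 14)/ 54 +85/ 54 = 19/ 12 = 1.58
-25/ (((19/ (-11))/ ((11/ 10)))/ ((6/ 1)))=1815/ 19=95.53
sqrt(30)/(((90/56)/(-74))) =-2072 * sqrt(30)/45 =-252.20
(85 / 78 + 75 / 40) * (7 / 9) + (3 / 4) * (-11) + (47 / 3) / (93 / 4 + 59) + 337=6510979 / 19656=331.25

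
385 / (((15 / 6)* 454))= 77 / 227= 0.34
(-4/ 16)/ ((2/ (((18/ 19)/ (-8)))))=9/ 608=0.01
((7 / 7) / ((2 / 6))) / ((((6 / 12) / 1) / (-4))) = -24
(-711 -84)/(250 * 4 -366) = -795/634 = -1.25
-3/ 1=-3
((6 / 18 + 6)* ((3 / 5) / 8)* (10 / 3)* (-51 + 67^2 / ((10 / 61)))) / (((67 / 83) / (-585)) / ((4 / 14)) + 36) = 16809938457 / 13981964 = 1202.26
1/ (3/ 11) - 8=-13/ 3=-4.33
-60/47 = -1.28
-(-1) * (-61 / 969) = -61 / 969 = -0.06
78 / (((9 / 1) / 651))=5642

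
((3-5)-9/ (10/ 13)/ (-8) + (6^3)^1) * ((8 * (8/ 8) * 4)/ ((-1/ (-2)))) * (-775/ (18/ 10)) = -5937188.89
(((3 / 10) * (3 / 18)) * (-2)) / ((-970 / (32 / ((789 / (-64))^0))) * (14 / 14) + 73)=-8 / 3415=-0.00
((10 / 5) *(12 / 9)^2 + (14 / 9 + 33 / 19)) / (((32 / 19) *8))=1171 / 2304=0.51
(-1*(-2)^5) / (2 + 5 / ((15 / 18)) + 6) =2.29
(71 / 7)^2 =5041 / 49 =102.88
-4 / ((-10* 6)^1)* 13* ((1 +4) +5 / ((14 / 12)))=169 / 21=8.05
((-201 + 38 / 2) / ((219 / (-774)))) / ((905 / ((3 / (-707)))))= -20124 / 6672565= -0.00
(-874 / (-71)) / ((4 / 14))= 3059 / 71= 43.08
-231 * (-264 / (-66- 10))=-15246 / 19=-802.42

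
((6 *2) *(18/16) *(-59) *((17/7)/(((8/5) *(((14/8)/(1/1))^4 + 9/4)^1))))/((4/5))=-2708100/20839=-129.95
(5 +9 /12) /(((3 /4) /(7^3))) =7889 /3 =2629.67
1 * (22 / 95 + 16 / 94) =1794 / 4465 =0.40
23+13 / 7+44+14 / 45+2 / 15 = 69.30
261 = 261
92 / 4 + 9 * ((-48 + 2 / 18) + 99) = 483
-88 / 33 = -8 / 3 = -2.67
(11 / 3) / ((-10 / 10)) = -11 / 3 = -3.67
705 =705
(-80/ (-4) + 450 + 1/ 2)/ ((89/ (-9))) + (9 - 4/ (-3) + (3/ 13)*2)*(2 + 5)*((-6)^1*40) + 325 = -41323327/ 2314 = -17857.96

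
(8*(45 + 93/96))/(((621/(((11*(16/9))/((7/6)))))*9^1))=129448/117369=1.10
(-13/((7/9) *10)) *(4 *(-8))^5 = 1962934272/35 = 56083836.34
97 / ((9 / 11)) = 1067 / 9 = 118.56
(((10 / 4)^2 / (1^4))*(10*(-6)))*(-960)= 360000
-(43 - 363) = 320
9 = 9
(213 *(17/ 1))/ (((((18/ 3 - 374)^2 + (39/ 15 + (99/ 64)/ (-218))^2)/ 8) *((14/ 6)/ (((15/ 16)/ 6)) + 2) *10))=105728657817600/ 83701619738737247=0.00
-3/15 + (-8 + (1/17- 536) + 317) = -19307/85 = -227.14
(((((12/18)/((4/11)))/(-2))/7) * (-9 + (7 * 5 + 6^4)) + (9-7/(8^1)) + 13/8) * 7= -13723/12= -1143.58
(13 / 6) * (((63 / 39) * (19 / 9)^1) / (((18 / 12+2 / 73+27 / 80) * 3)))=388360 / 294057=1.32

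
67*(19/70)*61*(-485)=-7532341/14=-538024.36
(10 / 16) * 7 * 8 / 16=2.19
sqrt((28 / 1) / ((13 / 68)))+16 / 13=16 / 13+4* sqrt(1547) / 13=13.33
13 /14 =0.93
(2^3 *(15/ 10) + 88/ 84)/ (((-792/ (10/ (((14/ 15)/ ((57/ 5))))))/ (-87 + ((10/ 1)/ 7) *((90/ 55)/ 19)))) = 29021395/ 166012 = 174.82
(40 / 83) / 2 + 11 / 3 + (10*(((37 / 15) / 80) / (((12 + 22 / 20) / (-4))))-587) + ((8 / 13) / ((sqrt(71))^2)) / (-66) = -193140166525 / 331180707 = -583.19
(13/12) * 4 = 13/3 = 4.33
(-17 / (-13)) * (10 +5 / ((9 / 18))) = 340 / 13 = 26.15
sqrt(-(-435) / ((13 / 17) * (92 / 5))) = 5 * sqrt(442221) / 598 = 5.56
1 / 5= 0.20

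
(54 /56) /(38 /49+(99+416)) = 189 /101092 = 0.00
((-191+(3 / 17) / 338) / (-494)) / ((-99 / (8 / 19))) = -2194966 / 1334815911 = -0.00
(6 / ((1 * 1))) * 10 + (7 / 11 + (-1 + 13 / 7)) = 4735 / 77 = 61.49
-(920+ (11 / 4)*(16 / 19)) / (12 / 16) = -70096 / 57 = -1229.75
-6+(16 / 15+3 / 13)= -917 / 195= -4.70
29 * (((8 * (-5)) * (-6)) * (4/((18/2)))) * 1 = 9280/3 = 3093.33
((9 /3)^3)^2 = 729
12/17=0.71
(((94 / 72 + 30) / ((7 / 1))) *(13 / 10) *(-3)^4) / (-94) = -18837 / 3760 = -5.01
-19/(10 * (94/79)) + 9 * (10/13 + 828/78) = 1232567/12220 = 100.86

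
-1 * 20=-20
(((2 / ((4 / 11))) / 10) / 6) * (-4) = -11 / 30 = -0.37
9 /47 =0.19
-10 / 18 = -5 / 9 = -0.56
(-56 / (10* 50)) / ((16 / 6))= -21 / 500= -0.04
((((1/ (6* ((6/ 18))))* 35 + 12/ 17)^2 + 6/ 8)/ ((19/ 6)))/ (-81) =-10106/ 7803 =-1.30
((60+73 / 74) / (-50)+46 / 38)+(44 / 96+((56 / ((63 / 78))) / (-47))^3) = -1088230161899 / 394132872600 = -2.76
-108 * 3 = -324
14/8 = 7/4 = 1.75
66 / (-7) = -66 / 7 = -9.43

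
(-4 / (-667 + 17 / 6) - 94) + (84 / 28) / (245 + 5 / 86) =-526196688 / 5598925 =-93.98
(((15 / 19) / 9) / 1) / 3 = 5 / 171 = 0.03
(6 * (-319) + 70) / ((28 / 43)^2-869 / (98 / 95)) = 334136488 / 152567363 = 2.19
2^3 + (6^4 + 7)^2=1697817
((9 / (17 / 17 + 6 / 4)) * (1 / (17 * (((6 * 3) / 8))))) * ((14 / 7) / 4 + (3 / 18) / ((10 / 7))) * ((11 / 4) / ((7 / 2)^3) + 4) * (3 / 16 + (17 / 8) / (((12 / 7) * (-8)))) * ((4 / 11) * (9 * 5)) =7585 / 60368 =0.13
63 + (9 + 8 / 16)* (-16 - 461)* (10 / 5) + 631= -8369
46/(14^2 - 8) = 23/94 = 0.24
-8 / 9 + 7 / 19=-89 / 171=-0.52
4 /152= 1 /38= 0.03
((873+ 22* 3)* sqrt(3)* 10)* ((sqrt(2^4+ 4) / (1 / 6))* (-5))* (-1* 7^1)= 3943800* sqrt(15)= 15274271.72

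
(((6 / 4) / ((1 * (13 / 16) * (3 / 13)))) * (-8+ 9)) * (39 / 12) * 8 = 208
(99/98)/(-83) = -99/8134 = -0.01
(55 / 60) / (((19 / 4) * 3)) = 11 / 171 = 0.06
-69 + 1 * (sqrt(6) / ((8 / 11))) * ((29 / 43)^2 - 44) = -885665 * sqrt(6) / 14792 - 69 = -215.66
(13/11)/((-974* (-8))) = 13/85712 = 0.00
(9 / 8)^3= 729 / 512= 1.42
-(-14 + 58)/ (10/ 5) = -22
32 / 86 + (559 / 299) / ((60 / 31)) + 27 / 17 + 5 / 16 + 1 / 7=95516909 / 28245840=3.38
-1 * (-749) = 749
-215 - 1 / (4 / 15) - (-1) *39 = -719 / 4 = -179.75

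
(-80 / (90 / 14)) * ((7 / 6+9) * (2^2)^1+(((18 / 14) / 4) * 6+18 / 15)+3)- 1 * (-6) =-77806 / 135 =-576.34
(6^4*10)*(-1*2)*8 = -207360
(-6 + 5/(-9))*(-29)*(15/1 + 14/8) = 114637/36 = 3184.36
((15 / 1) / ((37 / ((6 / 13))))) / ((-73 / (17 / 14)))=-765 / 245791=-0.00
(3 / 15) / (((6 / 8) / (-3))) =-4 / 5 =-0.80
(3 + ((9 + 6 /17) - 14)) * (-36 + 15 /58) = 29022 /493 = 58.87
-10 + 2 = -8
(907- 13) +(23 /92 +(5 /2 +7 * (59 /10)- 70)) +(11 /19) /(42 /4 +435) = 26718619 /30780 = 868.05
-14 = -14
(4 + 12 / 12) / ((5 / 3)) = 3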